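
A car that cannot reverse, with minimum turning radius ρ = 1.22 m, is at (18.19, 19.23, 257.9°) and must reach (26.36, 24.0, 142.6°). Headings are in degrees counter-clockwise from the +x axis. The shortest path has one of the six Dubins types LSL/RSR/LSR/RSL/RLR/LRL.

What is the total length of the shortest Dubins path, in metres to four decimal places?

12.6498 m

Let ψ = atan2(Δy, Δx) = atan2(4.77, 8.17) = 30.2782° be the start→goal bearing.
Normalize: d = |goal − start| / ρ = 9.460539/1.22 = 7.754540, α = (θ_start − ψ) mod 360° = 227.6218° = 3.972749 rad, β = (θ_goal − ψ) mod 360° = 112.3218° = 1.960385 rad.
Common terms: sin α = -0.738711, cos α = -0.674022, sin β = 0.925066, cos β = -0.379808, cos(α−β) = -0.427358, d² = 60.132894. Work in radians in the unit-radius frame; every candidate has L = ρ·(t + p + q).
LSL: p² = 2 + d² − 2cos(α−β) + 2d(sin α − sin β) = 37.183960; p = √p² = 6.097865; φ = atan2(cos β − cos α, d + sin α − sin β) = 0.048267 rad; t = (φ − α) mod 2π = 2.358704 rad, q = (β − φ) mod 2π = 1.912117 rad → L = 1.22·(2.358704 + 6.097865 + 1.912117) = 1.22·10.368686 = 12.649797 m
RSR: p² = 2 + d² − 2cos(α−β) + 2d(sin β − sin α) = 88.791261; p = √p² = 9.422911; φ = atan2(cos α − cos β, d − sin α + sin β) = -0.031228 rad; t = (α − φ) mod 2π = 4.003978 rad, q = (φ − β) mod 2π = 4.291572 rad → L = 1.22·(4.003978 + 9.422911 + 4.291572) = 1.22·17.718461 = 21.616523 m
LSR: p² = d² − 2 + 2cos(α−β) + 2d(sin α + sin β) = 60.168359; p = √p² = 7.756827; φ = atan2(−cos α − cos β, d + sin α + sin β) − atan2(−2, p) = 0.384280 rad; t = (φ − α) mod 2π = 2.694716 rad, q = (φ − β) mod 2π = 4.707080 rad → L = 1.22·(2.694716 + 7.756827 + 4.707080) = 1.22·15.158622 = 18.493519 m
RSL: p² = d² − 2 + 2cos(α−β) − 2d(sin α + sin β) = 54.387999; p = √p² = 7.374822; φ = atan2(cos α + cos β, d − sin α − sin β) − atan2(2, p) = -0.403178 rad; t = (α − φ) mod 2π = 4.375928 rad, q = (β − φ) mod 2π = 2.363563 rad → L = 1.22·(4.375928 + 7.374822 + 2.363563) = 1.22·14.114313 = 17.219462 m
RLR: c = (6 − d² + 2cos(α−β) + 2d(sin α − sin β))/8 = -10.098908, |c| > 1 → infeasible
LRL: c = (6 − d² + 2cos(α−β) − 2d(sin α − sin β))/8 = -3.647995, |c| > 1 → infeasible
Shortest: LSL with L = 12.649797 m ≈ 12.6498 m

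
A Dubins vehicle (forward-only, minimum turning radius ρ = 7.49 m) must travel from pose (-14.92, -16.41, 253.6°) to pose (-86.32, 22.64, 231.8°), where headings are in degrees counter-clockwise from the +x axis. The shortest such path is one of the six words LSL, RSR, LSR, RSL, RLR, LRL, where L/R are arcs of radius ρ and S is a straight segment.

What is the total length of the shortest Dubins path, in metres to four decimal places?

Let ψ = atan2(Δy, Δx) = atan2(39.05, -71.40) = 151.3249° be the start→goal bearing.
Normalize: d = |goal − start| / ρ = 81.380971/7.49 = 10.865283, α = (θ_start − ψ) mod 360° = 102.2751° = 1.785037 rad, β = (θ_goal − ψ) mod 360° = 80.4751° = 1.404555 rad.
Common terms: sin α = 0.977138, cos α = -0.212605, sin β = 0.986214, cos β = 0.165477, cos(α−β) = 0.928486, d² = 118.054380. Work in radians in the unit-radius frame; every candidate has L = ρ·(t + p + q).
LSL: p² = 2 + d² − 2cos(α−β) + 2d(sin α − sin β) = 118.000191; p = √p² = 10.862789; φ = atan2(cos β − cos α, d + sin α − sin β) = 0.034812 rad; t = (φ − α) mod 2π = 4.532961 rad, q = (β − φ) mod 2π = 1.369743 rad → L = 7.49·(4.532961 + 10.862789 + 1.369743) = 7.49·16.765493 = 125.573541 m
RSR: p² = 2 + d² − 2cos(α−β) + 2d(sin β − sin α) = 118.394625; p = √p² = 10.880929; φ = atan2(cos α − cos β, d − sin α + sin β) = -0.034754 rad; t = (α − φ) mod 2π = 1.819791 rad, q = (φ − β) mod 2π = 4.843876 rad → L = 7.49·(1.819791 + 10.880929 + 4.843876) = 7.49·17.544597 = 131.409028 m
LSR: p² = d² − 2 + 2cos(α−β) + 2d(sin α + sin β) = 160.576099; p = √p² = 12.671863; φ = atan2(−cos α − cos β, d + sin α + sin β) − atan2(−2, p) = 0.160212 rad; t = (φ − α) mod 2π = 4.658361 rad, q = (φ − β) mod 2π = 5.038843 rad → L = 7.49·(4.658361 + 12.671863 + 5.038843) = 7.49·22.369066 = 167.544305 m
RSL: p² = d² − 2 + 2cos(α−β) − 2d(sin α + sin β) = 75.246603; p = √p² = 8.674480; φ = atan2(cos α + cos β, d − sin α − sin β) − atan2(2, p) = -0.231896 rad; t = (α − φ) mod 2π = 2.016932 rad, q = (β − φ) mod 2π = 1.636451 rad → L = 7.49·(2.016932 + 8.674480 + 1.636451) = 7.49·12.327863 = 92.335695 m
RLR: c = (6 − d² + 2cos(α−β) + 2d(sin α − sin β))/8 = -13.799328, |c| > 1 → infeasible
LRL: c = (6 − d² + 2cos(α−β) − 2d(sin α − sin β))/8 = -13.750024, |c| > 1 → infeasible
Shortest: RSL with L = 92.335695 m ≈ 92.3357 m

92.3357 m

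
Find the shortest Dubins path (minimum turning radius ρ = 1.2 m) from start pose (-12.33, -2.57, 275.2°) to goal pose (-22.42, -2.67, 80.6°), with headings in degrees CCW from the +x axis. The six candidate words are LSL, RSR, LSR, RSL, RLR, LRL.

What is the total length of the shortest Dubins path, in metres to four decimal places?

Let ψ = atan2(Δy, Δx) = atan2(-0.10, -10.09) = -179.4322° be the start→goal bearing.
Normalize: d = |goal − start| / ρ = 10.090496/1.2 = 8.408746, α = (θ_start − ψ) mod 360° = 94.6322° = 1.651643 rad, β = (θ_goal − ψ) mod 360° = 260.0322° = 4.538418 rad.
Common terms: sin α = 0.996734, cos α = -0.080759, sin β = -0.984905, cos β = -0.173095, cos(α−β) = -0.967709, d² = 70.707014. Work in radians in the unit-radius frame; every candidate has L = ρ·(t + p + q).
LSL: p² = 2 + d² − 2cos(α−β) + 2d(sin α − sin β) = 107.968628; p = √p² = 10.390795; φ = atan2(cos β − cos α, d + sin α − sin β) = -0.008886 rad; t = (φ − α) mod 2π = 4.622656 rad, q = (β − φ) mod 2π = 4.547304 rad → L = 1.2·(4.622656 + 10.390795 + 4.547304) = 1.2·19.560755 = 23.472906 m
RSR: p² = 2 + d² − 2cos(α−β) + 2d(sin β − sin α) = 41.316237; p = √p² = 6.427771; φ = atan2(cos α − cos β, d − sin α + sin β) = 0.014366 rad; t = (α − φ) mod 2π = 1.637277 rad, q = (φ − β) mod 2π = 1.759134 rad → L = 1.2·(1.637277 + 6.427771 + 1.759134) = 1.2·9.824181 = 11.789018 m
LSR: p² = d² − 2 + 2cos(α−β) + 2d(sin α + sin β) = 66.970523; p = √p² = 8.183552; φ = atan2(−cos α − cos β, d + sin α + sin β) − atan2(−2, p) = 0.269832 rad; t = (φ − α) mod 2π = 4.901374 rad, q = (φ − β) mod 2π = 2.014600 rad → L = 1.2·(4.901374 + 8.183552 + 2.014600) = 1.2·15.099526 = 18.119431 m
RSL: p² = d² − 2 + 2cos(α−β) − 2d(sin α + sin β) = 66.572668; p = √p² = 8.159208; φ = atan2(cos α + cos β, d − sin α − sin β) − atan2(2, p) = -0.270605 rad; t = (α − φ) mod 2π = 1.922248 rad, q = (β − φ) mod 2π = 4.809022 rad → L = 1.2·(1.922248 + 8.159208 + 4.809022) = 1.2·14.890478 = 17.868573 m
RLR: c = (6 − d² + 2cos(α−β) + 2d(sin α − sin β))/8 = -4.164530, |c| > 1 → infeasible
LRL: c = (6 − d² + 2cos(α−β) − 2d(sin α − sin β))/8 = -12.496078, |c| > 1 → infeasible
Shortest: RSR with L = 11.789018 m ≈ 11.7890 m

11.7890 m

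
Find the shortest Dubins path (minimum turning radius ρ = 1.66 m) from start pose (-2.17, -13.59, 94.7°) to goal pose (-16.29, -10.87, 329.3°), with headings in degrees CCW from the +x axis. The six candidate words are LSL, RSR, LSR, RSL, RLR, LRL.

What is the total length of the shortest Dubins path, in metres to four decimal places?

Let ψ = atan2(Δy, Δx) = atan2(2.72, -14.12) = 169.0964° be the start→goal bearing.
Normalize: d = |goal − start| / ρ = 14.379597/1.66 = 8.662408, α = (θ_start − ψ) mod 360° = 285.6036° = 4.984723 rad, β = (θ_goal − ψ) mod 360° = 160.2036° = 2.796080 rad.
Common terms: sin α = -0.963146, cos α = 0.268980, sin β = 0.338679, cos β = -0.940902, cos(α−β) = -0.579281, d² = 75.037306. Work in radians in the unit-radius frame; every candidate has L = ρ·(t + p + q).
LSL: p² = 2 + d² − 2cos(α−β) + 2d(sin α − sin β) = 55.641995; p = √p² = 7.459356; φ = atan2(cos β − cos α, d + sin α − sin β) = -0.162916 rad; t = (φ − α) mod 2π = 1.135546 rad, q = (β − φ) mod 2π = 2.958996 rad → L = 1.66·(1.135546 + 7.459356 + 2.958996) = 1.66·11.553899 = 19.179472 m
RSR: p² = 2 + d² − 2cos(α−β) + 2d(sin β − sin α) = 100.749742; p = √p² = 10.037417; φ = atan2(cos α − cos β, d − sin α + sin β) = 0.120831 rad; t = (α − φ) mod 2π = 4.863892 rad, q = (φ − β) mod 2π = 3.607936 rad → L = 1.66·(4.863892 + 10.037417 + 3.607936) = 1.66·18.509245 = 30.725347 m
LSR: p² = d² − 2 + 2cos(α−β) + 2d(sin α + sin β) = 61.059973; p = √p² = 7.814088; φ = atan2(−cos α − cos β, d + sin α + sin β) − atan2(−2, p) = 0.333969 rad; t = (φ − α) mod 2π = 1.632431 rad, q = (φ − β) mod 2π = 3.821074 rad → L = 1.66·(1.632431 + 7.814088 + 3.821074) = 1.66·13.267593 = 22.024205 m
RSL: p² = d² − 2 + 2cos(α−β) − 2d(sin α + sin β) = 82.697514; p = √p² = 9.093817; φ = atan2(cos α + cos β, d − sin α − sin β) − atan2(2, p) = -0.288709 rad; t = (α − φ) mod 2π = 5.273432 rad, q = (β − φ) mod 2π = 3.084789 rad → L = 1.66·(5.273432 + 9.093817 + 3.084789) = 1.66·17.452039 = 28.970384 m
RLR: c = (6 − d² + 2cos(α−β) + 2d(sin α − sin β))/8 = -11.593718, |c| > 1 → infeasible
LRL: c = (6 − d² + 2cos(α−β) − 2d(sin α − sin β))/8 = -5.955249, |c| > 1 → infeasible
Shortest: LSL with L = 19.179472 m ≈ 19.1795 m

19.1795 m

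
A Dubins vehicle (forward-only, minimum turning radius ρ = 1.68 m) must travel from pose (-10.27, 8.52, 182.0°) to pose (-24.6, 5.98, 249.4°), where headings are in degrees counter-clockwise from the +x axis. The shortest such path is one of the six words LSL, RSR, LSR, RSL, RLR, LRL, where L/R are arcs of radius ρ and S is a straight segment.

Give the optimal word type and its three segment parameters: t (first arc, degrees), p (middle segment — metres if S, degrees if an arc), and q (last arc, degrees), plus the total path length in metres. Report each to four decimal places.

LSL: t = 4.4643°, p = 12.8981 m, q = 62.9357°, L = 14.8743 m

Let ψ = atan2(Δy, Δx) = atan2(-2.54, -14.33) = -169.9487° be the start→goal bearing.
Normalize: d = |goal − start| / ρ = 14.553367/1.68 = 8.662719, α = (θ_start − ψ) mod 360° = 351.9487° = 6.142663 rad, β = (θ_goal − ψ) mod 360° = 59.3487° = 1.035830 rad.
Common terms: sin α = -0.140060, cos α = 0.990143, sin β = 0.860286, cos β = 0.509812, cos(α−β) = 0.384295, d² = 75.042694. Work in radians in the unit-radius frame; every candidate has L = ρ·(t + p + q).
LSL: p² = 2 + d² − 2cos(α−β) + 2d(sin α − sin β) = 58.942677; p = √p² = 7.677413; φ = atan2(cos β − cos α, d + sin α − sin β) = -0.062605 rad; t = (φ − α) mod 2π = 0.077917 rad, q = (β − φ) mod 2π = 1.098435 rad → L = 1.68·(0.077917 + 7.677413 + 1.098435) = 1.68·8.853765 = 14.874326 m
RSR: p² = 2 + d² − 2cos(α−β) + 2d(sin β − sin α) = 93.605530; p = √p² = 9.674995; φ = atan2(cos α − cos β, d − sin α + sin β) = 0.049667 rad; t = (α − φ) mod 2π = 6.092996 rad, q = (φ − β) mod 2π = 5.297022 rad → L = 1.68·(6.092996 + 9.674995 + 5.297022) = 1.68·21.065014 = 35.389223 m
LSR: p² = d² − 2 + 2cos(α−β) + 2d(sin α + sin β) = 86.289514; p = √p² = 9.289215; φ = atan2(−cos α − cos β, d + sin α + sin β) − atan2(−2, p) = 0.053548 rad; t = (φ − α) mod 2π = 0.194070 rad, q = (φ − β) mod 2π = 5.300903 rad → L = 1.68·(0.194070 + 9.289215 + 5.300903) = 1.68·14.784187 = 24.837435 m
RSL: p² = d² − 2 + 2cos(α−β) − 2d(sin α + sin β) = 61.333056; p = √p² = 7.831542; φ = atan2(cos α + cos β, d − sin α − sin β) − atan2(2, p) = -0.063380 rad; t = (α − φ) mod 2π = 6.206043 rad, q = (β − φ) mod 2π = 1.099210 rad → L = 1.68·(6.206043 + 7.831542 + 1.099210) = 1.68·15.136795 = 25.429816 m
RLR: c = (6 − d² + 2cos(α−β) + 2d(sin α − sin β))/8 = -10.700691, |c| > 1 → infeasible
LRL: c = (6 − d² + 2cos(α−β) − 2d(sin α − sin β))/8 = -6.367835, |c| > 1 → infeasible
Shortest: LSL with L = 14.874326 m ≈ 14.8743 m
Convert LSL to answer units (arcs ×180/π): t = 0.077917·180/π = 4.4643°, p = ρ·p = 1.68·7.677413 = 12.8981 m, q = 1.098435·180/π = 62.9357°, L = 14.8743 m.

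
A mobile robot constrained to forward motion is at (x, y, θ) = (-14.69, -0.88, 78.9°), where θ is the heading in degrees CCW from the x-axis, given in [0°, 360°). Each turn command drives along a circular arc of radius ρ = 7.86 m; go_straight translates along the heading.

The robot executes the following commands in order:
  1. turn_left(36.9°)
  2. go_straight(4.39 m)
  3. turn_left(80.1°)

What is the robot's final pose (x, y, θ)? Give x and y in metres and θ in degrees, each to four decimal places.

set_pose: (x, y, θ) = (-14.6900, -0.8800, 78.9000°), ρ = 7.86
turn_left(36.9°): centre at ρ to the left, rotate +36.9° → (-15.3265, 4.0541, 115.8000°)
go_straight(4.39): x += 4.39·cos θ, y += 4.39·sin θ → (-17.2371, 8.0065, 115.8000°)
turn_left(80.1°): centre at ρ to the left, rotate +80.1° → (-26.4669, 12.1449, 195.9000°)

(-26.4669, 12.1449, 195.9000°)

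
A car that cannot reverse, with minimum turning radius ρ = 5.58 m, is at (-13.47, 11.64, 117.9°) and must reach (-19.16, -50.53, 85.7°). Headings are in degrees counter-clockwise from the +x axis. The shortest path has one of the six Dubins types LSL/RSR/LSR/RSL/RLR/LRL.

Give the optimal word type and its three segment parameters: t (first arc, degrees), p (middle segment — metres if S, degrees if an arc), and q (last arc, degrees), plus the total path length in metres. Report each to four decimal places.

Let ψ = atan2(Δy, Δx) = atan2(-62.17, -5.69) = -95.2293° be the start→goal bearing.
Normalize: d = |goal − start| / ρ = 62.429841/5.58 = 11.188143, α = (θ_start − ψ) mod 360° = 213.1293° = 3.719808 rad, β = (θ_goal − ψ) mod 360° = 180.9293° = 3.157812 rad.
Common terms: sin α = -0.546531, cos α = -0.837439, sin β = -0.016219, cos β = -0.999868, cos(α−β) = 0.846193, d² = 125.174555. Work in radians in the unit-radius frame; every candidate has L = ρ·(t + p + q).
LSL: p² = 2 + d² − 2cos(α−β) + 2d(sin α − sin β) = 113.615764; p = √p² = 10.659070; φ = atan2(cos β − cos α, d + sin α − sin β) = -0.015239 rad; t = (φ − α) mod 2π = 2.548138 rad, q = (β − φ) mod 2π = 3.173052 rad → L = 5.58·(2.548138 + 10.659070 + 3.173052) = 5.58·16.380259 = 91.401844 m
RSR: p² = 2 + d² − 2cos(α−β) + 2d(sin β − sin α) = 137.348572; p = √p² = 11.719581; φ = atan2(cos α − cos β, d − sin α + sin β) = 0.013860 rad; t = (α − φ) mod 2π = 3.705948 rad, q = (φ − β) mod 2π = 3.139233 rad → L = 5.58·(3.705948 + 11.719581 + 3.139233) = 5.58·18.564762 = 103.591372 m
LSR: p² = d² − 2 + 2cos(α−β) + 2d(sin α + sin β) = 112.274690; p = √p² = 10.595975; φ = atan2(−cos α − cos β, d + sin α + sin β) − atan2(−2, p) = 0.357780 rad; t = (φ − α) mod 2π = 2.921156 rad, q = (φ − β) mod 2π = 3.483152 rad → L = 5.58·(2.921156 + 10.595975 + 3.483152) = 5.58·17.000284 = 94.861585 m
RSL: p² = d² − 2 + 2cos(α−β) − 2d(sin α + sin β) = 137.459191; p = √p² = 11.724299; φ = atan2(cos α + cos β, d − sin α − sin β) − atan2(2, p) = -0.324058 rad; t = (α − φ) mod 2π = 4.043867 rad, q = (β − φ) mod 2π = 3.481871 rad → L = 5.58·(4.043867 + 11.724299 + 3.481871) = 5.58·19.250037 = 107.415207 m
RLR: c = (6 − d² + 2cos(α−β) + 2d(sin α − sin β))/8 = -16.168572, |c| > 1 → infeasible
LRL: c = (6 − d² + 2cos(α−β) − 2d(sin α − sin β))/8 = -13.201971, |c| > 1 → infeasible
Shortest: LSL with L = 91.401844 m ≈ 91.4018 m
Convert LSL to answer units (arcs ×180/π): t = 2.548138·180/π = 145.9975°, p = ρ·p = 5.58·10.659070 = 59.4776 m, q = 3.173052·180/π = 181.8025°, L = 91.4018 m.

LSL: t = 145.9975°, p = 59.4776 m, q = 181.8025°, L = 91.4018 m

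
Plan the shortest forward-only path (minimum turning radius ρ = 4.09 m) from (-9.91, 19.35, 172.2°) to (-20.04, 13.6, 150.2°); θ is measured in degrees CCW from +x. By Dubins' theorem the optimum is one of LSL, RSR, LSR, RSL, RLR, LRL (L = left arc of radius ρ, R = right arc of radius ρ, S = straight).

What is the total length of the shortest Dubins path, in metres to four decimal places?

35.2251 m

Let ψ = atan2(Δy, Δx) = atan2(-5.75, -10.13) = -150.4198° be the start→goal bearing.
Normalize: d = |goal − start| / ρ = 11.648150/4.09 = 2.847958, α = (θ_start − ψ) mod 360° = 322.6198° = 5.630779 rad, β = (θ_goal − ψ) mod 360° = 300.6198° = 5.246806 rad.
Common terms: sin α = -0.607101, cos α = 0.794625, sin β = -0.860566, cos β = 0.509340, cos(α−β) = 0.927184, d² = 8.110867. Work in radians in the unit-radius frame; every candidate has L = ρ·(t + p + q).
LSL: p² = 2 + d² − 2cos(α−β) + 2d(sin α − sin β) = 9.700215; p = √p² = 3.114517; φ = atan2(cos β − cos α, d + sin α − sin β) = -0.091727 rad; t = (φ − α) mod 2π = 0.560680 rad, q = (β − φ) mod 2π = 5.338533 rad → L = 4.09·(0.560680 + 3.114517 + 5.338533) = 4.09·9.013730 = 36.866155 m
RSR: p² = 2 + d² − 2cos(α−β) + 2d(sin β − sin α) = 6.812784; p = √p² = 2.610131; φ = atan2(cos α − cos β, d − sin α + sin β) = 0.109518 rad; t = (α − φ) mod 2π = 5.521261 rad, q = (φ − β) mod 2π = 1.145897 rad → L = 4.09·(5.521261 + 2.610131 + 1.145897) = 4.09·9.277289 = 37.944111 m
LSR: p² = d² − 2 + 2cos(α−β) + 2d(sin α + sin β) = -0.394470 < 0 → infeasible
RSL: p² = d² − 2 + 2cos(α−β) − 2d(sin α + sin β) = 16.324940; p = √p² = 4.040413; φ = atan2(cos α + cos β, d − sin α − sin β) − atan2(2, p) = -0.166211 rad; t = (α − φ) mod 2π = 5.796989 rad, q = (β − φ) mod 2π = 5.413017 rad → L = 4.09·(5.796989 + 4.040413 + 5.413017) = 4.09·15.250420 = 62.374217 m
RLR: c = (6 − d² + 2cos(α−β) + 2d(sin α − sin β))/8 = 0.148402; p = 2π − arccos c = 4.861341 rad; φ = atan2(cos α − cos β, d − sin α + sin β) = 0.109518 rad; t = (α − φ + p/2) mod 2π = 1.668746 rad, q = (α − β − t + p) mod 2π = 3.576568 rad → L = 4.09·(1.668746 + 4.861341 + 3.576568) = 4.09·10.106655 = 41.336218 m
LRL: c = (6 − d² + 2cos(α−β) − 2d(sin α − sin β))/8 = -0.212527; p = 2π − arccos c = 4.498229 rad; φ = atan2(cos β − cos α, d + sin α − sin β) = -0.091727 rad; t = (φ − α + p/2) mod 2π = 2.809794 rad, q = (β − α − t + p) mod 2π = 1.304462 rad → L = 4.09·(2.809794 + 4.498229 + 1.304462) = 4.09·8.612485 = 35.225064 m
Shortest: LRL with L = 35.225064 m ≈ 35.2251 m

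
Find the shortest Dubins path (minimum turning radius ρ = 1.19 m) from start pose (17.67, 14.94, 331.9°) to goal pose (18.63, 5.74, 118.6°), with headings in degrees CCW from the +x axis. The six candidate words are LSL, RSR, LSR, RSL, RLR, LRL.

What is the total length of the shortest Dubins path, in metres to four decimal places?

Let ψ = atan2(Δy, Δx) = atan2(-9.20, 0.96) = -84.0429° be the start→goal bearing.
Normalize: d = |goal − start| / ρ = 9.249951/1.19 = 7.773068, α = (θ_start − ψ) mod 360° = 55.9429° = 0.976387 rad, β = (θ_goal − ψ) mod 360° = 202.6429° = 3.536785 rad.
Common terms: sin α = 0.828480, cos α = 0.560019, sin β = -0.384986, cos β = -0.922922, cos(α−β) = -0.835807, d² = 60.420592. Work in radians in the unit-radius frame; every candidate has L = ρ·(t + p + q).
LSL: p² = 2 + d² − 2cos(α−β) + 2d(sin α − sin β) = 82.956908; p = √p² = 9.108068; φ = atan2(cos β − cos α, d + sin α − sin β) = -0.163544 rad; t = (φ − α) mod 2π = 5.143254 rad, q = (β − φ) mod 2π = 3.700330 rad → L = 1.19·(5.143254 + 9.108068 + 3.700330) = 1.19·17.951652 = 21.362465 m
RSR: p² = 2 + d² − 2cos(α−β) + 2d(sin β − sin α) = 45.227505; p = √p² = 6.725140; φ = atan2(cos α − cos β, d − sin α + sin β) = 0.222334 rad; t = (α − φ) mod 2π = 0.754053 rad, q = (φ − β) mod 2π = 2.968734 rad → L = 1.19·(0.754053 + 6.725140 + 2.968734) = 1.19·10.447927 = 12.433033 m
LSR: p² = d² − 2 + 2cos(α−β) + 2d(sin α + sin β) = 63.643589; p = √p² = 7.977693; φ = atan2(−cos α − cos β, d + sin α + sin β) − atan2(−2, p) = 0.289775 rad; t = (φ − α) mod 2π = 5.596573 rad, q = (φ − β) mod 2π = 3.036175 rad → L = 1.19·(5.596573 + 7.977693 + 3.036175) = 1.19·16.610441 = 19.766425 m
RSL: p² = d² − 2 + 2cos(α−β) − 2d(sin α + sin β) = 49.854365; p = √p² = 7.060762; φ = atan2(cos α + cos β, d − sin α − sin β) − atan2(2, p) = -0.325497 rad; t = (α − φ) mod 2π = 1.301884 rad, q = (β − φ) mod 2π = 3.862282 rad → L = 1.19·(1.301884 + 7.060762 + 3.862282) = 1.19·12.224928 = 14.547665 m
RLR: c = (6 − d² + 2cos(α−β) + 2d(sin α − sin β))/8 = -4.653438, |c| > 1 → infeasible
LRL: c = (6 − d² + 2cos(α−β) − 2d(sin α − sin β))/8 = -9.369613, |c| > 1 → infeasible
Shortest: RSR with L = 12.433033 m ≈ 12.4330 m

12.4330 m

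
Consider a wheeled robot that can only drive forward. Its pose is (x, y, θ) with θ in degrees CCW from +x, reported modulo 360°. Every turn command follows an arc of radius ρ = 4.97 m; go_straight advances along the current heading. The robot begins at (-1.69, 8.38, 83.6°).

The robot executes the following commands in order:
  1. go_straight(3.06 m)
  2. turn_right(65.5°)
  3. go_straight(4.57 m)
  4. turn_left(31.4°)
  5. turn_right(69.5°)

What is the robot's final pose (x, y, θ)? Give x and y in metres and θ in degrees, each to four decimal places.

set_pose: (x, y, θ) = (-1.6900, 8.3800, 83.6000°), ρ = 4.97
go_straight(3.06): x += 3.06·cos θ, y += 3.06·sin θ → (-1.3489, 11.4209, 83.6000°)
turn_right(65.5°): centre at ρ to the right, rotate −65.5° → (2.0461, 15.5910, 18.1000°)
go_straight(4.57): x += 4.57·cos θ, y += 4.57·sin θ → (6.3899, 17.0108, 18.1000°)
turn_left(31.4°): centre at ρ to the left, rotate +31.4° → (8.6251, 18.5071, 49.5000°)
turn_right(69.5°): centre at ρ to the right, rotate −69.5° → (14.1041, 19.9496, -20.0000° ≡ 340.0000°)

(14.1041, 19.9496, 340.0000°)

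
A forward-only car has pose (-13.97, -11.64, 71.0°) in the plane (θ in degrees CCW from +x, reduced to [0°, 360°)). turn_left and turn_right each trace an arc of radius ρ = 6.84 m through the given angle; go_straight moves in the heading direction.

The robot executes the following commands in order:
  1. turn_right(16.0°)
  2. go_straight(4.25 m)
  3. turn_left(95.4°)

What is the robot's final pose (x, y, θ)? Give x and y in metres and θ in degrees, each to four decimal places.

set_pose: (x, y, θ) = (-13.9700, -11.6400, 71.0000°), ρ = 6.84
turn_right(16.0°): centre at ρ to the right, rotate −16.0° → (-13.1057, -9.9436, 55.0000°)
go_straight(4.25): x += 4.25·cos θ, y += 4.25·sin θ → (-10.6680, -6.4622, 55.0000°)
turn_left(95.4°): centre at ρ to the left, rotate +95.4° → (-12.8924, 3.4084, 150.4000°)

(-12.8924, 3.4084, 150.4000°)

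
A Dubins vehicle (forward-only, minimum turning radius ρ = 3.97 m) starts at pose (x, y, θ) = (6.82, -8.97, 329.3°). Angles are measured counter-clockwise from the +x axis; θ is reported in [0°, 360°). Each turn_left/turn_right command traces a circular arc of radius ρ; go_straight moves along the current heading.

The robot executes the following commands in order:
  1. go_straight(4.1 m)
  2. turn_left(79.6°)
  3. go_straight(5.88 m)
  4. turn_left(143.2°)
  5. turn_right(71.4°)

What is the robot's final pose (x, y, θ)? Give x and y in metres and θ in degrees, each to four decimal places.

(11.1596, 2.5181, 120.7000°)

set_pose: (x, y, θ) = (6.8200, -8.9700, 329.3000°), ρ = 3.97
go_straight(4.1): x += 4.1·cos θ, y += 4.1·sin θ → (10.3454, -11.0632, 329.3000°)
turn_left(79.6°): centre at ρ to the left, rotate +79.6° → (15.3639, -10.2594, 408.9000° ≡ 48.9000°)
go_straight(5.88): x += 5.88·cos θ, y += 5.88·sin θ → (19.2293, -5.8284, 48.9000°)
turn_left(143.2°): centre at ρ to the left, rotate +143.2° → (15.4054, 0.6631, 192.1000°)
turn_right(71.4°): centre at ρ to the right, rotate −71.4° → (11.1596, 2.5181, 120.7000°)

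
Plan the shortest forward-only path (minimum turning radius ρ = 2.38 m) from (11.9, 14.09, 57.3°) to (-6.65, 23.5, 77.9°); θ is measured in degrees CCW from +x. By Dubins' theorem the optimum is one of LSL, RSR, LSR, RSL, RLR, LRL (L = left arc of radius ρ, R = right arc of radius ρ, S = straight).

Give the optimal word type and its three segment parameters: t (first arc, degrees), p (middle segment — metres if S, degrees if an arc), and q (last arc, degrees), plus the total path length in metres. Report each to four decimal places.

Let ψ = atan2(Δy, Δx) = atan2(9.41, -18.55) = 153.1023° be the start→goal bearing.
Normalize: d = |goal − start| / ρ = 20.800255/2.38 = 8.739603, α = (θ_start − ψ) mod 360° = 264.1977° = 4.611119 rad, β = (θ_goal − ψ) mod 360° = 284.7977° = 4.970657 rad.
Common terms: sin α = -0.994877, cos α = -0.101097, sin β = -0.966834, cos β = 0.255406, cos(α−β) = 0.936060, d² = 76.380658. Work in radians in the unit-radius frame; every candidate has L = ρ·(t + p + q).
LSL: p² = 2 + d² − 2cos(α−β) + 2d(sin α − sin β) = 76.018374; p = √p² = 8.718852; φ = atan2(cos β − cos α, d + sin α − sin β) = 0.040900 rad; t = (φ − α) mod 2π = 1.712966 rad, q = (β − φ) mod 2π = 4.929757 rad → L = 2.38·(1.712966 + 8.718852 + 4.929757) = 2.38·15.361575 = 36.560548 m
RSR: p² = 2 + d² − 2cos(α−β) + 2d(sin β − sin α) = 76.998704; p = √p² = 8.774891; φ = atan2(cos α − cos β, d − sin α + sin β) = -0.040639 rad; t = (α − φ) mod 2π = 4.651758 rad, q = (φ − β) mod 2π = 1.271890 rad → L = 2.38·(4.651758 + 8.774891 + 1.271890) = 2.38·14.698538 = 34.982521 m
LSR: p² = d² − 2 + 2cos(α−β) + 2d(sin α + sin β) = 41.963638; p = √p² = 6.477935; φ = atan2(−cos α − cos β, d + sin α + sin β) − atan2(−2, p) = 0.276693 rad; t = (φ − α) mod 2π = 1.948760 rad, q = (φ − β) mod 2π = 1.589222 rad → L = 2.38·(1.948760 + 6.477935 + 1.589222) = 2.38·10.015916 = 23.837881 m
RSL: p² = d² − 2 + 2cos(α−β) − 2d(sin α + sin β) = 110.541917; p = √p² = 10.513892; φ = atan2(cos α + cos β, d − sin α − sin β) − atan2(2, p) = -0.173560 rad; t = (α − φ) mod 2π = 4.784679 rad, q = (β − φ) mod 2π = 5.144217 rad → L = 2.38·(4.784679 + 10.513892 + 5.144217) = 2.38·20.442787 = 48.653834 m
RLR: c = (6 − d² + 2cos(α−β) + 2d(sin α − sin β))/8 = -8.624838, |c| > 1 → infeasible
LRL: c = (6 − d² + 2cos(α−β) − 2d(sin α − sin β))/8 = -8.502297, |c| > 1 → infeasible
Shortest: LSR with L = 23.837881 m ≈ 23.8379 m
Convert LSR to answer units (arcs ×180/π): t = 1.948760·180/π = 111.6557°, p = ρ·p = 2.38·6.477935 = 15.4175 m, q = 1.589222·180/π = 91.0557°, L = 23.8379 m.

LSR: t = 111.6557°, p = 15.4175 m, q = 91.0557°, L = 23.8379 m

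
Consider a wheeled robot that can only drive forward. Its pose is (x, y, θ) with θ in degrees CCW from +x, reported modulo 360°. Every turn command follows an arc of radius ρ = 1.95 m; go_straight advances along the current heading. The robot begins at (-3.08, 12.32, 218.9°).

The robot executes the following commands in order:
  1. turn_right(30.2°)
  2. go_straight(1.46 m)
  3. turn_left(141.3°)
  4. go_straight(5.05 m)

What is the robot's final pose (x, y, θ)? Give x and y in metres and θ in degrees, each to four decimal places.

set_pose: (x, y, θ) = (-3.0800, 12.3200, 218.9000°), ρ = 1.95
turn_right(30.2°): centre at ρ to the right, rotate −30.2° → (-4.0096, 11.9100, 188.7000°)
go_straight(1.46): x += 1.46·cos θ, y += 1.46·sin θ → (-5.4528, 11.6892, 188.7000°)
turn_left(141.3°): centre at ρ to the left, rotate +141.3° → (-6.1328, 8.0729, 330.0000°)
go_straight(5.05): x += 5.05·cos θ, y += 5.05·sin θ → (-1.7594, 5.5479, 330.0000°)

(-1.7594, 5.5479, 330.0000°)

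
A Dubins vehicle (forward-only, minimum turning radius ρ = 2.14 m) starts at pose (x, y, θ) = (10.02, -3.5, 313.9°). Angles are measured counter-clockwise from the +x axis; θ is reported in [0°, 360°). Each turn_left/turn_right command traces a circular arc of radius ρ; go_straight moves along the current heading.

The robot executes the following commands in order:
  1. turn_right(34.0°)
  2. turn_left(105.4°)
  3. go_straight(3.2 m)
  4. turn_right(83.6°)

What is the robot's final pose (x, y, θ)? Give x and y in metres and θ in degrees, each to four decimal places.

set_pose: (x, y, θ) = (10.0200, -3.5000, 313.9000°), ρ = 2.14
turn_right(34.0°): centre at ρ to the right, rotate −34.0° → (10.5862, -4.6160, 279.9000°)
turn_left(105.4°): centre at ρ to the left, rotate +105.4° → (13.6088, -6.1828, 385.3000° ≡ 25.3000°)
go_straight(3.2): x += 3.2·cos θ, y += 3.2·sin θ → (16.5019, -4.8152, 25.3000°)
turn_right(83.6°): centre at ρ to the right, rotate −83.6° → (19.2372, -5.6254, -58.3000° ≡ 301.7000°)

(19.2372, -5.6254, 301.7000°)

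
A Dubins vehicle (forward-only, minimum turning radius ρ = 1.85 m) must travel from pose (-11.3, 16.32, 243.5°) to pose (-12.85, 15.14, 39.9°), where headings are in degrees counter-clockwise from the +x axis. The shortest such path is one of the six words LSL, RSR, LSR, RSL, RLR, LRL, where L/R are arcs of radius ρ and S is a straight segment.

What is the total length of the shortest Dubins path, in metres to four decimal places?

11.8120 m

Let ψ = atan2(Δy, Δx) = atan2(-1.18, -1.55) = -142.7183° be the start→goal bearing.
Normalize: d = |goal − start| / ρ = 1.948050/1.85 = 1.053000, α = (θ_start − ψ) mod 360° = 26.2183° = 0.457596 rad, β = (θ_goal − ψ) mod 360° = 182.6183° = 3.187291 rad.
Common terms: sin α = 0.441793, cos α = 0.897117, sin β = -0.045683, cos β = -0.998956, cos(α−β) = -0.916363, d² = 1.108809. Work in radians in the unit-radius frame; every candidate has L = ρ·(t + p + q).
LSL: p² = 2 + d² − 2cos(α−β) + 2d(sin α − sin β) = 5.968158; p = √p² = 2.442981; φ = atan2(cos β − cos α, d + sin α − sin β) = -0.888506 rad; t = (φ − α) mod 2π = 4.937083 rad, q = (β − φ) mod 2π = 4.075798 rad → L = 1.85·(4.937083 + 2.442981 + 4.075798) = 1.85·11.455862 = 21.193344 m
RSR: p² = 2 + d² − 2cos(α−β) + 2d(sin β − sin α) = 3.914911; p = √p² = 1.978613; φ = atan2(cos α − cos β, d − sin α + sin β) = 1.280936 rad; t = (α − φ) mod 2π = 5.459846 rad, q = (φ − β) mod 2π = 4.376830 rad → L = 1.85·(5.459846 + 1.978613 + 4.376830) = 1.85·11.815289 = 21.858285 m
LSR: p² = d² − 2 + 2cos(α−β) + 2d(sin α + sin β) = -1.889708 < 0 → infeasible
RSL: p² = d² − 2 + 2cos(α−β) − 2d(sin α + sin β) = -3.558125 < 0 → infeasible
RLR: c = (6 − d² + 2cos(α−β) + 2d(sin α − sin β))/8 = 0.510636; p = 2π − arccos c = 5.248313 rad; φ = atan2(cos α − cos β, d − sin α + sin β) = 1.280936 rad; t = (α − φ + p/2) mod 2π = 1.800817 rad, q = (α − β − t + p) mod 2π = 0.717801 rad → L = 1.85·(1.800817 + 5.248313 + 0.717801) = 1.85·7.766932 = 14.368824 m
LRL: c = (6 − d² + 2cos(α−β) − 2d(sin α − sin β))/8 = 0.253980; p = 2π − arccos c = 4.969182 rad; φ = atan2(cos β − cos α, d + sin α − sin β) = -0.888506 rad; t = (φ − α + p/2) mod 2π = 1.138488 rad, q = (β − α − t + p) mod 2π = 0.277203 rad → L = 1.85·(1.138488 + 4.969182 + 0.277203) = 1.85·6.384874 = 11.812017 m
Shortest: LRL with L = 11.812017 m ≈ 11.8120 m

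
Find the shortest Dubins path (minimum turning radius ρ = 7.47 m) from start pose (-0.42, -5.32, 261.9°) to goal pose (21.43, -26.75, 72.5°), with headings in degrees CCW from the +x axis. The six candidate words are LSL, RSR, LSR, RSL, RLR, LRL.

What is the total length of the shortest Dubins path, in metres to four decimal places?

Let ψ = atan2(Δy, Δx) = atan2(-21.43, 21.85) = -44.4440° be the start→goal bearing.
Normalize: d = |goal − start| / ρ = 30.605022/7.47 = 4.097058, α = (θ_start − ψ) mod 360° = 306.3440° = 5.346712 rad, β = (θ_goal − ψ) mod 360° = 116.9440° = 2.041058 rad.
Common terms: sin α = -0.805473, cos α = 0.592632, sin β = 0.891450, cos β = -0.453120, cos(α−β) = -0.986572, d² = 16.785883. Work in radians in the unit-radius frame; every candidate has L = ρ·(t + p + q).
LSL: p² = 2 + d² − 2cos(α−β) + 2d(sin α − sin β) = 6.854243; p = √p² = 2.618061; φ = atan2(cos β − cos α, d + sin α − sin β) = -0.410903 rad; t = (φ − α) mod 2π = 0.525571 rad, q = (β − φ) mod 2π = 2.451961 rad → L = 7.47·(0.525571 + 2.618061 + 2.451961) = 7.47·5.595593 = 41.799077 m
RSR: p² = 2 + d² − 2cos(α−β) + 2d(sin β − sin α) = 34.663812; p = √p² = 5.887598; φ = atan2(cos α − cos β, d − sin α + sin β) = 0.178567 rad; t = (α − φ) mod 2π = 5.168145 rad, q = (φ − β) mod 2π = 4.420694 rad → L = 7.47·(5.168145 + 5.887598 + 4.420694) = 7.47·15.476437 = 115.608985 m
LSR: p² = d² − 2 + 2cos(α−β) + 2d(sin α + sin β) = 13.517240; p = √p² = 3.676580; φ = atan2(−cos α − cos β, d + sin α + sin β) − atan2(−2, p) = 0.464873 rad; t = (φ − α) mod 2π = 1.401347 rad, q = (φ − β) mod 2π = 4.707000 rad → L = 7.47·(1.401347 + 3.676580 + 4.707000) = 7.47·9.784927 = 73.093404 m
RSL: p² = d² − 2 + 2cos(α−β) − 2d(sin α + sin β) = 12.108238; p = √p² = 3.479689; φ = atan2(cos α + cos β, d − sin α − sin β) − atan2(2, p) = -0.486889 rad; t = (α − φ) mod 2π = 5.833601 rad, q = (β − φ) mod 2π = 2.527947 rad → L = 7.47·(5.833601 + 3.479689 + 2.527947) = 7.47·11.841237 = 88.454041 m
RLR: c = (6 − d² + 2cos(α−β) + 2d(sin α − sin β))/8 = -3.332977, |c| > 1 → infeasible
LRL: c = (6 − d² + 2cos(α−β) − 2d(sin α − sin β))/8 = 0.143220; p = 2π − arccos c = 4.856103 rad; φ = atan2(cos β − cos α, d + sin α − sin β) = -0.410903 rad; t = (φ − α + p/2) mod 2π = 2.953622 rad, q = (β − α − t + p) mod 2π = 4.880012 rad → L = 7.47·(2.953622 + 4.856103 + 4.880012) = 7.47·12.689737 = 94.792338 m
Shortest: LSL with L = 41.799077 m ≈ 41.7991 m

41.7991 m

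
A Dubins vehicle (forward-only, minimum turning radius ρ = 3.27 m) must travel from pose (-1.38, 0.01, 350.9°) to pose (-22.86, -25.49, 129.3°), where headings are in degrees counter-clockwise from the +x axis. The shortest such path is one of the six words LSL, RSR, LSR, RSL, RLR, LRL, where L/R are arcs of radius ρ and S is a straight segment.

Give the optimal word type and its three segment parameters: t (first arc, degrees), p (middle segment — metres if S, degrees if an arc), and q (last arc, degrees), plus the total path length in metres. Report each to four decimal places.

Let ψ = atan2(Δy, Δx) = atan2(-25.50, -21.48) = -130.1092° be the start→goal bearing.
Normalize: d = |goal − start| / ρ = 33.341272/3.27 = 10.196108, α = (θ_start − ψ) mod 360° = 121.0092° = 2.112009 rad, β = (θ_goal − ψ) mod 360° = 259.4092° = 4.527545 rad.
Common terms: sin α = 0.857085, cos α = -0.515176, sin β = -0.982965, cos β = -0.183793, cos(α−β) = -0.747798, d² = 103.960609. Work in radians in the unit-radius frame; every candidate has L = ρ·(t + p + q).
LSL: p² = 2 + d² − 2cos(α−β) + 2d(sin α − sin β) = 144.978889; p = √p² = 12.040718; φ = atan2(cos β − cos α, d + sin α − sin β) = 0.027525 rad; t = (φ − α) mod 2π = 4.198701 rad, q = (β − φ) mod 2π = 4.500020 rad → L = 3.27·(4.198701 + 12.040718 + 4.500020) = 3.27·20.739439 = 67.817965 m
RSR: p² = 2 + d² − 2cos(α−β) + 2d(sin β − sin α) = 69.933522; p = √p² = 8.362627; φ = atan2(cos α − cos β, d − sin α + sin β) = -0.039637 rad; t = (α − φ) mod 2π = 2.151646 rad, q = (φ − β) mod 2π = 1.716004 rad → L = 3.27·(2.151646 + 8.362627 + 1.716004) = 3.27·12.230276 = 39.993003 m
LSR: p² = d² − 2 + 2cos(α−β) + 2d(sin α + sin β) = 97.898033; p = √p² = 9.894343; φ = atan2(−cos α − cos β, d + sin α + sin β) − atan2(−2, p) = 0.268747 rad; t = (φ − α) mod 2π = 4.439923 rad, q = (φ − β) mod 2π = 2.024387 rad → L = 3.27·(4.439923 + 9.894343 + 2.024387) = 3.27·16.358653 = 53.492796 m
RSL: p² = d² − 2 + 2cos(α−β) − 2d(sin α + sin β) = 103.031993; p = √p² = 10.150468; φ = atan2(cos α + cos β, d − sin α − sin β) − atan2(2, p) = -0.262157 rad; t = (α − φ) mod 2π = 2.374166 rad, q = (β − φ) mod 2π = 4.789701 rad → L = 3.27·(2.374166 + 10.150468 + 4.789701) = 3.27·17.314335 = 56.617874 m
RLR: c = (6 − d² + 2cos(α−β) + 2d(sin α − sin β))/8 = -7.741690, |c| > 1 → infeasible
LRL: c = (6 − d² + 2cos(α−β) − 2d(sin α − sin β))/8 = -17.122361, |c| > 1 → infeasible
Shortest: RSR with L = 39.993003 m ≈ 39.9930 m
Convert RSR to answer units (arcs ×180/π): t = 2.151646·180/π = 123.2802°, p = ρ·p = 3.27·8.362627 = 27.3458 m, q = 1.716004·180/π = 98.3198°, L = 39.9930 m.

RSR: t = 123.2802°, p = 27.3458 m, q = 98.3198°, L = 39.9930 m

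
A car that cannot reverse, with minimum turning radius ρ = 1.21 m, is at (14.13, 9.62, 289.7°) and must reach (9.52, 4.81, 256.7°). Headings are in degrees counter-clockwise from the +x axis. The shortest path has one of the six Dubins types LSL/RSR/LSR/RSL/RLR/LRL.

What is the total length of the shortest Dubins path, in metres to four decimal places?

7.0224 m

Let ψ = atan2(Δy, Δx) = atan2(-4.81, -4.61) = -133.7837° be the start→goal bearing.
Normalize: d = |goal − start| / ρ = 6.662447/1.21 = 5.506155, α = (θ_start − ψ) mod 360° = 63.4837° = 1.108000 rad, β = (θ_goal − ψ) mod 360° = 30.4837° = 0.532041 rad.
Common terms: sin α = 0.894807, cos α = 0.446452, sin β = 0.507293, cos β = 0.861773, cos(α−β) = 0.838671, d² = 30.317738. Work in radians in the unit-radius frame; every candidate has L = ρ·(t + p + q).
LSL: p² = 2 + d² − 2cos(α−β) + 2d(sin α − sin β) = 34.907822; p = √p² = 5.908284; φ = atan2(cos β − cos α, d + sin α − sin β) = 0.070353 rad; t = (φ − α) mod 2π = 5.245538 rad, q = (β − φ) mod 2π = 0.461688 rad → L = 1.21·(5.245538 + 5.908284 + 0.461688) = 1.21·11.615511 = 14.054768 m
RSR: p² = 2 + d² − 2cos(α−β) + 2d(sin β − sin α) = 26.372972; p = √p² = 5.135462; φ = atan2(cos α − cos β, d − sin α + sin β) = -0.080962 rad; t = (α − φ) mod 2π = 1.188961 rad, q = (φ − β) mod 2π = 5.670183 rad → L = 1.21·(1.188961 + 5.135462 + 5.670183) = 1.21·11.994606 = 14.513473 m
LSR: p² = d² − 2 + 2cos(α−β) + 2d(sin α + sin β) = 45.435447; p = √p² = 6.740582; φ = atan2(−cos α − cos β, d + sin α + sin β) − atan2(−2, p) = 0.101281 rad; t = (φ − α) mod 2π = 5.276466 rad, q = (φ − β) mod 2π = 5.852425 rad → L = 1.21·(5.276466 + 6.740582 + 5.852425) = 1.21·17.869473 = 21.622063 m
RSL: p² = d² − 2 + 2cos(α−β) − 2d(sin α + sin β) = 14.554711; p = √p² = 3.815064; φ = atan2(cos α + cos β, d − sin α − sin β) − atan2(2, p) = -0.174268 rad; t = (α − φ) mod 2π = 1.282267 rad, q = (β − φ) mod 2π = 0.706309 rad → L = 1.21·(1.282267 + 3.815064 + 0.706309) = 1.21·5.803640 = 7.022404 m
RLR: c = (6 − d² + 2cos(α−β) + 2d(sin α − sin β))/8 = -2.296621, |c| > 1 → infeasible
LRL: c = (6 − d² + 2cos(α−β) − 2d(sin α − sin β))/8 = -3.363478, |c| > 1 → infeasible
Shortest: RSL with L = 7.022404 m ≈ 7.0224 m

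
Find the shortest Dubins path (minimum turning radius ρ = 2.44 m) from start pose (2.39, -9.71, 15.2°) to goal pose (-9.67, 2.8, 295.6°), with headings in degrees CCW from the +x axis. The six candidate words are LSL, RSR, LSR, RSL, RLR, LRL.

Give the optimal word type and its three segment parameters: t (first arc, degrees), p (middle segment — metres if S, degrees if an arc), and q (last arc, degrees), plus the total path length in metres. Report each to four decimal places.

Let ψ = atan2(Δy, Δx) = atan2(12.51, -12.06) = 133.9507° be the start→goal bearing.
Normalize: d = |goal − start| / ρ = 17.376527/2.44 = 7.121528, α = (θ_start − ψ) mod 360° = 241.2493° = 4.210594 rad, β = (θ_goal − ψ) mod 360° = 161.6493° = 2.821312 rad.
Common terms: sin α = -0.876721, cos α = -0.481000, sin β = 0.314833, cos β = -0.949147, cos(α−β) = 0.180519, d² = 50.716155. Work in radians in the unit-radius frame; every candidate has L = ρ·(t + p + q).
LSL: p² = 2 + d² − 2cos(α−β) + 2d(sin α − sin β) = 35.383752; p = √p² = 5.948424; φ = atan2(cos β − cos α, d + sin α − sin β) = -0.078782 rad; t = (φ − α) mod 2π = 1.993809 rad, q = (β − φ) mod 2π = 2.900094 rad → L = 2.44·(1.993809 + 5.948424 + 2.900094) = 2.44·10.842328 = 26.455279 m
RSR: p² = 2 + d² − 2cos(α−β) + 2d(sin β − sin α) = 69.326482; p = √p² = 8.326253; φ = atan2(cos α − cos β, d − sin α + sin β) = 0.056255 rad; t = (α − φ) mod 2π = 4.154339 rad, q = (φ − β) mod 2π = 3.518129 rad → L = 2.44·(4.154339 + 8.326253 + 3.518129) = 2.44·15.998720 = 39.036877 m
LSR: p² = d² − 2 + 2cos(α−β) + 2d(sin α + sin β) = 41.074201; p = √p² = 6.408916; φ = atan2(−cos α − cos β, d + sin α + sin β) − atan2(−2, p) = 0.517152 rad; t = (φ − α) mod 2π = 2.589743 rad, q = (φ − β) mod 2π = 3.979025 rad → L = 2.44·(2.589743 + 6.408916 + 3.979025) = 2.44·12.977684 = 31.665550 m
RSL: p² = d² − 2 + 2cos(α−β) − 2d(sin α + sin β) = 57.080185; p = √p² = 7.555143; φ = atan2(cos α + cos β, d − sin α − sin β) − atan2(2, p) = -0.442813 rad; t = (α − φ) mod 2π = 4.653407 rad, q = (β − φ) mod 2π = 3.264124 rad → L = 2.44·(4.653407 + 7.555143 + 3.264124) = 2.44·15.472674 = 37.753325 m
RLR: c = (6 − d² + 2cos(α−β) + 2d(sin α − sin β))/8 = -7.665810, |c| > 1 → infeasible
LRL: c = (6 − d² + 2cos(α−β) − 2d(sin α − sin β))/8 = -3.422969, |c| > 1 → infeasible
Shortest: LSL with L = 26.455279 m ≈ 26.4553 m
Convert LSL to answer units (arcs ×180/π): t = 1.993809·180/π = 114.2368°, p = ρ·p = 2.44·5.948424 = 14.5142 m, q = 2.900094·180/π = 166.1632°, L = 26.4553 m.

LSL: t = 114.2368°, p = 14.5142 m, q = 166.1632°, L = 26.4553 m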